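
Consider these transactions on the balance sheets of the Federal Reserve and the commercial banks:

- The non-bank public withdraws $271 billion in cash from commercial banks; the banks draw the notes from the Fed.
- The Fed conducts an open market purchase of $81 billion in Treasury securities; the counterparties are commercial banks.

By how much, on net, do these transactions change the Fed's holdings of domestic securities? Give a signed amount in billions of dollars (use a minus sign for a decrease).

+$81 billion

Fed balance sheet:
  Assets:      Securities +$81B
  Liabilities: Bank reserves −$190B, Currency in circulation +$271B
So the change in the Fed's holdings of domestic securities is +$81 billion.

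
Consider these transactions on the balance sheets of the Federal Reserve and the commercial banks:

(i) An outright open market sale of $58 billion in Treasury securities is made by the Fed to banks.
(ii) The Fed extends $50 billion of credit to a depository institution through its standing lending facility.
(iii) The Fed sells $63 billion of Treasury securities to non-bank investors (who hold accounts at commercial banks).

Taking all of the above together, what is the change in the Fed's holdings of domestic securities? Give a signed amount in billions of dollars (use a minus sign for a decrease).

OMO sale (to banks) $58 billion: securities removed from the Fed's portfolio → −$58B.
Discount-window loan $50 billion: the Fed's securities portfolio is untouched → 0.
Asset sale (to non-banks) $63 billion: securities removed from the Fed's portfolio → −$63B.
Net: −58 + 0 − 63 = -$121 billion.

-$121 billion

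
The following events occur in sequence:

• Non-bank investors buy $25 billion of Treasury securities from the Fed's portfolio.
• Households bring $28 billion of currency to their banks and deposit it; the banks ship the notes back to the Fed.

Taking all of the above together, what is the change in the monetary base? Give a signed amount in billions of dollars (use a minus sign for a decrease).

-$25 billion

Asset sale (to non-banks) $25 billion: Fed balance sheet contracts → −$25B.
Currency deposit $28 billion: just a shift between currency and reserves — both are base money → 0.
Net: −25 + 0 = -$25 billion.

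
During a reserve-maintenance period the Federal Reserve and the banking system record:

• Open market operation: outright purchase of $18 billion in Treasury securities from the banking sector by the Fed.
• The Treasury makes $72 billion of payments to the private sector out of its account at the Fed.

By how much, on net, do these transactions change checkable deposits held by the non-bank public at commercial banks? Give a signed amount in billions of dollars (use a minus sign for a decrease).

+$72 billion

Fed balance sheet:
  Assets:      Securities +$18B
  Liabilities: Bank reserves +$90B, Government deposits −$72B
Commercial banking system:
  Assets:      Reserves at CB +$90B, Securities −$18B
  Liabilities: Checkable deposits +$72B
So the change in checkable deposits held by the non-bank public at commercial banks is +$72 billion.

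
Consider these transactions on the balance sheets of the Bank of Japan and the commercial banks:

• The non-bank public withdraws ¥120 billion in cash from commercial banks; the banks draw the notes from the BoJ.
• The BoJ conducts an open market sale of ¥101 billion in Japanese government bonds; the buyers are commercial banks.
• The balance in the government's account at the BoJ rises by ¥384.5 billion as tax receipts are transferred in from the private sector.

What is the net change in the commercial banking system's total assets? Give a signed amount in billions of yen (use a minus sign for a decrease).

-¥504.5 billion

Currency withdrawal ¥120 billion: bank balance sheets shrink → −¥120B.
OMO sale (to banks) ¥101 billion: just an asset swap on bank balance sheets → 0.
Government account inflow ¥384.5 billion: bank balance sheets shrink → −¥384.5B.
Net: −120 + 0 − 384.5 = -¥504.5 billion.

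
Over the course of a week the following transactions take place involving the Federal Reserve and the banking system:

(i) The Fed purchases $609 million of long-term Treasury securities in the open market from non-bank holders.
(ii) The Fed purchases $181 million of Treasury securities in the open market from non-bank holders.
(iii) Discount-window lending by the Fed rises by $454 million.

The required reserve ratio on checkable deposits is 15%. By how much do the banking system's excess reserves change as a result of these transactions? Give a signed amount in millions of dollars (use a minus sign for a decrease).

+$1125.5 million

Asset purchase (from non-banks) $609 million: reserves +$609M, deposits +$609M.
Asset purchase (from non-banks) $181 million: reserves +$181M, deposits +$181M.
Discount-window loan $454 million: reserves +$454M, deposits 0.
Totals: Δreserves = +$1244M, Δdeposits = +$790M.
Δrequired reserves = 15% × +$790M = +$118.5M.
Δexcess reserves = Δreserves − Δrequired = +$1244M − (+$118.5M) = +$1125.5 million.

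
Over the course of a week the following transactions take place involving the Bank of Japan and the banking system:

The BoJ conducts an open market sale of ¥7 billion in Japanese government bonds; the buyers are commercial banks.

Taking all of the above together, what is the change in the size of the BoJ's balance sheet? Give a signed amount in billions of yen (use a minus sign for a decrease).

-¥7 billion

OMO sale (to banks) ¥7 billion: a BoJ asset is shed → −¥7B.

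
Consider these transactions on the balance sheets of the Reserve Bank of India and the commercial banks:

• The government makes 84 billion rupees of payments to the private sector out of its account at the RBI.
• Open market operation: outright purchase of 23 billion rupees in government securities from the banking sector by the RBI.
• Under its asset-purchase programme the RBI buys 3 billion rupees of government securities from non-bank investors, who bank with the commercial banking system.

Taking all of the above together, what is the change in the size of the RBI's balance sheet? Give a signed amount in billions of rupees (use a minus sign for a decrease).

+26 billion

Government spending 84 billion rupees: only the composition of liabilities changes → 0.
OMO purchase (from banks) 23 billion rupees: an RBI asset is acquired → +23B.
Asset purchase (from non-banks) 3 billion rupees: an RBI asset is acquired → +3B.
Net: 0 + 23 + 3 = +26 billion.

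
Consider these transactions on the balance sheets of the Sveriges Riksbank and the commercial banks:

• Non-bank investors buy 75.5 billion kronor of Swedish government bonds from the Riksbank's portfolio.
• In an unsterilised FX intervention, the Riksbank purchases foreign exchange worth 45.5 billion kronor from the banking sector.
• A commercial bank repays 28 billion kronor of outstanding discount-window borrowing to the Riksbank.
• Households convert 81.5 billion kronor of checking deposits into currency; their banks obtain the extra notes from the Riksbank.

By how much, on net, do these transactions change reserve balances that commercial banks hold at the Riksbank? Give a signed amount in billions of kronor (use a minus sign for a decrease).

-139.5 billion

Asset sale (to non-banks) 75.5 billion kronor: the non-bank buyers' banks settle from reserves → −75.5B.
FX purchase 45.5 billion kronor: the Riksbank pays by crediting reserve accounts → +45.5B.
Discount-window repayment 28 billion kronor: repayment is debited from reserves → −28B.
Currency withdrawal 81.5 billion kronor: banks swap reserves for currency → −81.5B.
Net: −75.5 + 45.5 − 28 − 81.5 = -139.5 billion.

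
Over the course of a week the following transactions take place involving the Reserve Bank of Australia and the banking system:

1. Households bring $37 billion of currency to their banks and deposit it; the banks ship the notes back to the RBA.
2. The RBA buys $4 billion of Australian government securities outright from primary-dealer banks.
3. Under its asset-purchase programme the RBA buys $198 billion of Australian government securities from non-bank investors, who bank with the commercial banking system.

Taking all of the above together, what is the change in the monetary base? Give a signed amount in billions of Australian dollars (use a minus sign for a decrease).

+$202 billion

Currency deposit $37 billion: just a shift between currency and reserves — both are base money → 0.
OMO purchase (from banks) $4 billion: RBA balance sheet expands → +$4B.
Asset purchase (from non-banks) $198 billion: RBA balance sheet expands → +$198B.
Net: 0 + 4 + 198 = +$202 billion.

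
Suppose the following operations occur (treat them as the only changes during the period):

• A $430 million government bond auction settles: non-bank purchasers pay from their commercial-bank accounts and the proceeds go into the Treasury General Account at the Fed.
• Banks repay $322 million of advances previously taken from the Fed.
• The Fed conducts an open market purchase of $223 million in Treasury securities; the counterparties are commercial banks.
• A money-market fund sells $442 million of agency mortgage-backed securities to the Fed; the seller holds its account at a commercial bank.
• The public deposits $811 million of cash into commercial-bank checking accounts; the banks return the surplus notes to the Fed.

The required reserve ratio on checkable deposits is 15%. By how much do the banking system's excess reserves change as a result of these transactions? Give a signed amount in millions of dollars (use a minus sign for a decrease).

+$600.55 million

Government account inflow $430 million: reserves −$430M, deposits −$430M.
Discount-window repayment $322 million: reserves −$322M, deposits 0.
OMO purchase (from banks) $223 million: reserves +$223M, deposits 0.
Asset purchase (from non-banks) $442 million: reserves +$442M, deposits +$442M.
Currency deposit $811 million: reserves +$811M, deposits +$811M.
Totals: Δreserves = +$724M, Δdeposits = +$823M.
Δrequired reserves = 15% × +$823M = +$123.45M.
Δexcess reserves = Δreserves − Δrequired = +$724M − (+$123.45M) = +$600.55 million.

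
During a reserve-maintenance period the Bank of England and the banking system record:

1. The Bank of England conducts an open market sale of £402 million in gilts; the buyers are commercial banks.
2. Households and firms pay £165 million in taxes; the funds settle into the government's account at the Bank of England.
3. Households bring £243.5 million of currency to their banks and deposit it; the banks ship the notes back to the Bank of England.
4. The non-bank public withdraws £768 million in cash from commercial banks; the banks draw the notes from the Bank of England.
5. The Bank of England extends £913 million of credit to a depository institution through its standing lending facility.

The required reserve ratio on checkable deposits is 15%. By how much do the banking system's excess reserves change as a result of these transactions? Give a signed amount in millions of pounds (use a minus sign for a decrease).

-£75.075 million

OMO sale (to banks) £402 million: reserves −£402M, deposits 0.
Government account inflow £165 million: reserves −£165M, deposits −£165M.
Currency deposit £243.5 million: reserves +£243.5M, deposits +£243.5M.
Currency withdrawal £768 million: reserves −£768M, deposits −£768M.
Discount-window loan £913 million: reserves +£913M, deposits 0.
Totals: Δreserves = −£178.5M, Δdeposits = −£689.5M.
Δrequired reserves = 15% × −£689.5M = −£103.425M.
Δexcess reserves = Δreserves − Δrequired = −£178.5M − (−£103.425M) = -£75.075 million.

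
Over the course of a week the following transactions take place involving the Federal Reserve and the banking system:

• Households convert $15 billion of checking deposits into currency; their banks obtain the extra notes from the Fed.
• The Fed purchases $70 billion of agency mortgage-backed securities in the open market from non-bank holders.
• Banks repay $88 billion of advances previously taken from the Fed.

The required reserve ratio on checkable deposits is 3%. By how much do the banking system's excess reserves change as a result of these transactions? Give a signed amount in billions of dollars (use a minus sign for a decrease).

-$34.65 billion

Currency withdrawal $15 billion: reserves −$15B, deposits −$15B.
Asset purchase (from non-banks) $70 billion: reserves +$70B, deposits +$70B.
Discount-window repayment $88 billion: reserves −$88B, deposits 0.
Totals: Δreserves = −$33B, Δdeposits = +$55B.
Δrequired reserves = 3% × +$55B = +$1.65B.
Δexcess reserves = Δreserves − Δrequired = −$33B − (+$1.65B) = -$34.65 billion.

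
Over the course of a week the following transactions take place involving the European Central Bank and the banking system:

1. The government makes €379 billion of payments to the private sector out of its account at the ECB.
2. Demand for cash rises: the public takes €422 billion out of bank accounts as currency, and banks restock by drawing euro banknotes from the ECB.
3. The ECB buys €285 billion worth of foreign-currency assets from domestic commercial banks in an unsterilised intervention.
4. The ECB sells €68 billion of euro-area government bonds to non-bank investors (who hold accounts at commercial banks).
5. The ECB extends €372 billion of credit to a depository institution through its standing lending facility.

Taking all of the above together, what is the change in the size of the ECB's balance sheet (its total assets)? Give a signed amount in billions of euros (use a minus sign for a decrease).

Government spending €379 billion: only the composition of liabilities changes → 0.
Currency withdrawal €422 billion: only the composition of liabilities changes → 0.
FX purchase €285 billion: an ECB asset is acquired → +€285B.
Asset sale (to non-banks) €68 billion: an ECB asset is shed → −€68B.
Discount-window loan €372 billion: an ECB asset is acquired → +€372B.
Net: 0 + 0 + 285 − 68 + 372 = +€589 billion.

+€589 billion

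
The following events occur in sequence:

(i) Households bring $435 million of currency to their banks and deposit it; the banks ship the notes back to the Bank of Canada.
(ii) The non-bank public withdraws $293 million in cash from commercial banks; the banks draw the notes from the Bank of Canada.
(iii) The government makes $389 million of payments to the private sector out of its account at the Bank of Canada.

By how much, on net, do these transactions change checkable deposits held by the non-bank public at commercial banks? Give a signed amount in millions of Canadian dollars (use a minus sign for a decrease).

Bank of Canada balance sheet:
  Assets:      no change
  Liabilities: Bank reserves +$531M, Currency in circulation −$142M, Government deposits −$389M
Commercial banking system:
  Assets:      Reserves at CB +$531M
  Liabilities: Checkable deposits +$531M
So the change in checkable deposits held by the non-bank public at commercial banks is +$531 million.

+$531 million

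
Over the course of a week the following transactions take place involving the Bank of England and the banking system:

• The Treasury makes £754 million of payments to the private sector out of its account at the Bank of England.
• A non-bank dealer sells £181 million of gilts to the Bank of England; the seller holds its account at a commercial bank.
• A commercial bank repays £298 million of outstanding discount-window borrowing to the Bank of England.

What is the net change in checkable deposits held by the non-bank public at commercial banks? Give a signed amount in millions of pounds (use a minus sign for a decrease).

Bank of England balance sheet:
  Assets:      Securities +£181M, Loans to banks −£298M
  Liabilities: Bank reserves +£637M, Government deposits −£754M
Commercial banking system:
  Assets:      Reserves at CB +£637M
  Liabilities: Checkable deposits +£935M, Borrowings from CB −£298M
So the change in checkable deposits held by the non-bank public at commercial banks is +£935 million.

+£935 million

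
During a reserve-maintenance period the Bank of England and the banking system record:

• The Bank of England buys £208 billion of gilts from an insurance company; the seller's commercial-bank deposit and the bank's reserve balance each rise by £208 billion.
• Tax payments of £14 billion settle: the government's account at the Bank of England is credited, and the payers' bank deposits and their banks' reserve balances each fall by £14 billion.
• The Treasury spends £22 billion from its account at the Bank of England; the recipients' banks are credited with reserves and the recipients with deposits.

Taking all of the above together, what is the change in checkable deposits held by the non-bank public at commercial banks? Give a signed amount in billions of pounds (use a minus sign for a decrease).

+£216 billion

Asset purchase (from non-banks) £208 billion: non-bank counterparties' bank balances rise → +£208B.
Government account inflow £14 billion: non-bank counterparties' bank balances fall → −£14B.
Government spending £22 billion: non-bank counterparties' bank balances rise → +£22B.
Net: 208 − 14 + 22 = +£216 billion.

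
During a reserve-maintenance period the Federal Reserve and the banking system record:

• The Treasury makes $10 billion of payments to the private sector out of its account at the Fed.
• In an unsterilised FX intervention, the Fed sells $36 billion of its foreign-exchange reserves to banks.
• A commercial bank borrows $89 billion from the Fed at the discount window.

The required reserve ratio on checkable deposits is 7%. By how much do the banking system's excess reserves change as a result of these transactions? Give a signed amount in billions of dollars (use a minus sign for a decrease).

+$62.3 billion

Government spending $10 billion: reserves +$10B, deposits +$10B.
FX sale $36 billion: reserves −$36B, deposits 0.
Discount-window loan $89 billion: reserves +$89B, deposits 0.
Totals: Δreserves = +$63B, Δdeposits = +$10B.
Δrequired reserves = 7% × +$10B = +$0.7B.
Δexcess reserves = Δreserves − Δrequired = +$63B − (+$0.7B) = +$62.3 billion.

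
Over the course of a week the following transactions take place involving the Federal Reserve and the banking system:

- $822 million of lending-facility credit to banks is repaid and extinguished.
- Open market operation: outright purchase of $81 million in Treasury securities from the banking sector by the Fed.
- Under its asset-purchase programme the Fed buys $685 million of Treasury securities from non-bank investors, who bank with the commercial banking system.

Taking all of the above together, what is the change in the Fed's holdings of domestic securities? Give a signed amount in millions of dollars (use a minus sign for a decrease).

+$766 million

Fed balance sheet:
  Assets:      Securities +$766M, Loans to banks −$822M
  Liabilities: Bank reserves −$56M
So the change in the Fed's holdings of domestic securities is +$766 million.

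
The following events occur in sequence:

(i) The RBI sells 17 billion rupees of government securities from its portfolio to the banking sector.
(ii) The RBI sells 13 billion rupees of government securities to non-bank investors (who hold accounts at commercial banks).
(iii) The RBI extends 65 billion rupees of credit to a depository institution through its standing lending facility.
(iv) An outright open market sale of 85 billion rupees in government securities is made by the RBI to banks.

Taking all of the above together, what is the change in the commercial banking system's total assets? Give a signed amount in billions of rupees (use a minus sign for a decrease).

+52 billion

OMO sale (to banks) 17 billion rupees: just an asset swap on bank balance sheets → 0.
Asset sale (to non-banks) 13 billion rupees: bank balance sheets shrink → −13B.
Discount-window loan 65 billion rupees: bank balance sheets expand → +65B.
OMO sale (to banks) 85 billion rupees: just an asset swap on bank balance sheets → 0.
Net: 0 − 13 + 65 + 0 = +52 billion.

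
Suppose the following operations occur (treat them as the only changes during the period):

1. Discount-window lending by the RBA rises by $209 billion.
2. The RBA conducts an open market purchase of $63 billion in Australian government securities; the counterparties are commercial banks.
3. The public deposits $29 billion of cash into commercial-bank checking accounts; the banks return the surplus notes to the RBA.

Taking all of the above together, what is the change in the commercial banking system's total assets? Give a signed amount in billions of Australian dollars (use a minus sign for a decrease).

RBA balance sheet:
  Assets:      Securities +$63B, Loans to banks +$209B
  Liabilities: Bank reserves +$301B, Currency in circulation −$29B
Commercial banking system:
  Assets:      Reserves at CB +$301B, Securities −$63B
  Liabilities: Checkable deposits +$29B, Borrowings from CB +$209B
Change in total bank assets = +$238 billion.

+$238 billion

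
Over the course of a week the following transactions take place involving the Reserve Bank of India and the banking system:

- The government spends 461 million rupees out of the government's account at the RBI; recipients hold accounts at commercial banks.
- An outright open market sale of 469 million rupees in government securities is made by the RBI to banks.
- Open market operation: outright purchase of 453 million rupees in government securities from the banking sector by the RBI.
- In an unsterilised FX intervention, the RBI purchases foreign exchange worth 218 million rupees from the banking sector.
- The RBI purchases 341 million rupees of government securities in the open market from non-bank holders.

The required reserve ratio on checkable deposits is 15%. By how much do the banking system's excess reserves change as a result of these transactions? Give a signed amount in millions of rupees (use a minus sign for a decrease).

+883.7 million

Government spending 461 million rupees: reserves +461M, deposits +461M.
OMO sale (to banks) 469 million rupees: reserves −469M, deposits 0.
OMO purchase (from banks) 453 million rupees: reserves +453M, deposits 0.
FX purchase 218 million rupees: reserves +218M, deposits 0.
Asset purchase (from non-banks) 341 million rupees: reserves +341M, deposits +341M.
Totals: Δreserves = +1004M, Δdeposits = +802M.
Δrequired reserves = 15% × +802M = +120.3M.
Δexcess reserves = Δreserves − Δrequired = +1004M − (+120.3M) = +883.7 million.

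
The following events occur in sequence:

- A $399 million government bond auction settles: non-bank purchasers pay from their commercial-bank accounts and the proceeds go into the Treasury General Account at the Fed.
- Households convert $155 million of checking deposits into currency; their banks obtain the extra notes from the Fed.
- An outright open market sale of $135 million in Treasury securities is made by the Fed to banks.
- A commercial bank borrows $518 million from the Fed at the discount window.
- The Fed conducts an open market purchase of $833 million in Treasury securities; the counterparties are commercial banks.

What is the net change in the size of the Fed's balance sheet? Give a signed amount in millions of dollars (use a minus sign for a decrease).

+$1216 million

Government account inflow $399 million: only the composition of liabilities changes → 0.
Currency withdrawal $155 million: only the composition of liabilities changes → 0.
OMO sale (to banks) $135 million: a Fed asset is shed → −$135M.
Discount-window loan $518 million: a Fed asset is acquired → +$518M.
OMO purchase (from banks) $833 million: a Fed asset is acquired → +$833M.
Net: 0 + 0 − 135 + 518 + 833 = +$1216 million.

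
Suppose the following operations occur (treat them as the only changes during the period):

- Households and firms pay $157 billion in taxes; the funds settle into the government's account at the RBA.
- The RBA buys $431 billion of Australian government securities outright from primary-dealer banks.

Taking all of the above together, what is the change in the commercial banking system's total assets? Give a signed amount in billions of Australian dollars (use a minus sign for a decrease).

-$157 billion

Government account inflow $157 billion: bank balance sheets shrink → −$157B.
OMO purchase (from banks) $431 billion: just an asset swap on bank balance sheets → 0.
Net: −157 + 0 = -$157 billion.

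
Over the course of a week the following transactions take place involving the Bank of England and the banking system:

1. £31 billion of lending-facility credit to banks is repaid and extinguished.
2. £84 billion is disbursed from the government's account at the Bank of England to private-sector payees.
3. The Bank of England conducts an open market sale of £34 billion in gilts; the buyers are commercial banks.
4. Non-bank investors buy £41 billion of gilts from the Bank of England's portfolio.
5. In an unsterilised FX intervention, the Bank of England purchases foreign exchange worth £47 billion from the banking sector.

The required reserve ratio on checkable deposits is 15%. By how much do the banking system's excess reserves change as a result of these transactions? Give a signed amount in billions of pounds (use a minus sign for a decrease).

+£18.55 billion

Discount-window repayment £31 billion: reserves −£31B, deposits 0.
Government spending £84 billion: reserves +£84B, deposits +£84B.
OMO sale (to banks) £34 billion: reserves −£34B, deposits 0.
Asset sale (to non-banks) £41 billion: reserves −£41B, deposits −£41B.
FX purchase £47 billion: reserves +£47B, deposits 0.
Totals: Δreserves = +£25B, Δdeposits = +£43B.
Δrequired reserves = 15% × +£43B = +£6.45B.
Δexcess reserves = Δreserves − Δrequired = +£25B − (+£6.45B) = +£18.55 billion.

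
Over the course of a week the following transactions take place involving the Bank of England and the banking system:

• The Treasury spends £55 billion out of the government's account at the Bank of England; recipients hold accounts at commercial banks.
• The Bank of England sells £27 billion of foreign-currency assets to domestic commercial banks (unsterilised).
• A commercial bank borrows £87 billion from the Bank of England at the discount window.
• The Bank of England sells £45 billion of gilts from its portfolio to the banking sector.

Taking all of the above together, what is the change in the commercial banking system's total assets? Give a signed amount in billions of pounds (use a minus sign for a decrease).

Bank of England balance sheet:
  Assets:      Securities −£45B, Loans to banks +£87B, Foreign assets −£27B
  Liabilities: Bank reserves +£70B, Government deposits −£55B
Commercial banking system:
  Assets:      Reserves at CB +£70B, Securities +£45B, Foreign assets +£27B
  Liabilities: Checkable deposits +£55B, Borrowings from CB +£87B
Change in total bank assets = +£142 billion.

+£142 billion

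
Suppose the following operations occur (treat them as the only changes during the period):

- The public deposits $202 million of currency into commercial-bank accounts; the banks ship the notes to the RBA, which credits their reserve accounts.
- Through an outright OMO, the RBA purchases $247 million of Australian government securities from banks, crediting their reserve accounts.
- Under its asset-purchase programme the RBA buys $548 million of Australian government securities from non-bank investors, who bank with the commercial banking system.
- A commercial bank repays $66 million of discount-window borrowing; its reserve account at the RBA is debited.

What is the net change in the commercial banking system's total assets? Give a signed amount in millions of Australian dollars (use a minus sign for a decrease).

RBA balance sheet:
  Assets:      Securities +$795M, Loans to banks −$66M
  Liabilities: Bank reserves +$931M, Currency in circulation −$202M
Commercial banking system:
  Assets:      Reserves at CB +$931M, Securities −$247M
  Liabilities: Checkable deposits +$750M, Borrowings from CB −$66M
Change in total bank assets = +$684 million.

+$684 million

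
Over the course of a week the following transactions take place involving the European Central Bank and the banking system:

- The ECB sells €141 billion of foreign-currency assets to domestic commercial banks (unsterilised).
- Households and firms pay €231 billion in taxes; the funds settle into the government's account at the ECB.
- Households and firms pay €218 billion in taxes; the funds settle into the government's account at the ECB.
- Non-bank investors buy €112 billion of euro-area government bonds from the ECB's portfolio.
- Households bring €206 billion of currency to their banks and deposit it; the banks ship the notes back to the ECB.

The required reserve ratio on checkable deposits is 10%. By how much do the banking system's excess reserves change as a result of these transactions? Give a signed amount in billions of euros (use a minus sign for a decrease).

FX sale €141 billion: reserves −€141B, deposits 0.
Government account inflow €231 billion: reserves −€231B, deposits −€231B.
Government account inflow €218 billion: reserves −€218B, deposits −€218B.
Asset sale (to non-banks) €112 billion: reserves −€112B, deposits −€112B.
Currency deposit €206 billion: reserves +€206B, deposits +€206B.
Totals: Δreserves = −€496B, Δdeposits = −€355B.
Δrequired reserves = 10% × −€355B = −€35.5B.
Δexcess reserves = Δreserves − Δrequired = −€496B − (−€35.5B) = -€460.5 billion.

-€460.5 billion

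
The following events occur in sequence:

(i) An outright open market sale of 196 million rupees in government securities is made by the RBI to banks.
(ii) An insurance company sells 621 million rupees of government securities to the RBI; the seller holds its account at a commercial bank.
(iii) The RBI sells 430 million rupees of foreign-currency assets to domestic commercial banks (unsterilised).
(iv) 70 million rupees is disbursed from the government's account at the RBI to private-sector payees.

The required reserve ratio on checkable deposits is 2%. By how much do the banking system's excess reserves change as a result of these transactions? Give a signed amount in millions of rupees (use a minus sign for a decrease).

OMO sale (to banks) 196 million rupees: reserves −196M, deposits 0.
Asset purchase (from non-banks) 621 million rupees: reserves +621M, deposits +621M.
FX sale 430 million rupees: reserves −430M, deposits 0.
Government spending 70 million rupees: reserves +70M, deposits +70M.
Totals: Δreserves = +65M, Δdeposits = +691M.
Δrequired reserves = 2% × +691M = +13.82M.
Δexcess reserves = Δreserves − Δrequired = +65M − (+13.82M) = +51.18 million.

+51.18 million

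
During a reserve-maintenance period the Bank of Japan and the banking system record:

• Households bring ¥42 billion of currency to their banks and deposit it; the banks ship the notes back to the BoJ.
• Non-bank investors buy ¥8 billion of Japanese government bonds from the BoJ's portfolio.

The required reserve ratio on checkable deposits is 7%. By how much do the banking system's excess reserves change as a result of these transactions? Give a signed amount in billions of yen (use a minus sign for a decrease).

Currency deposit ¥42 billion: reserves +¥42B, deposits +¥42B.
Asset sale (to non-banks) ¥8 billion: reserves −¥8B, deposits −¥8B.
Totals: Δreserves = +¥34B, Δdeposits = +¥34B.
Δrequired reserves = 7% × +¥34B = +¥2.38B.
Δexcess reserves = Δreserves − Δrequired = +¥34B − (+¥2.38B) = +¥31.62 billion.

+¥31.62 billion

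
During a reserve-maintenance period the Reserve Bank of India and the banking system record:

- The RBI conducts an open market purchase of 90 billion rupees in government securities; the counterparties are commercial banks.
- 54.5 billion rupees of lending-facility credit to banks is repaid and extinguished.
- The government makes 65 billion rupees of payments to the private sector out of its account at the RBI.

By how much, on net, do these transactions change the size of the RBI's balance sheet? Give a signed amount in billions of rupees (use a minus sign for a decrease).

+35.5 billion

OMO purchase (from banks) 90 billion rupees: an RBI asset is acquired → +90B.
Discount-window repayment 54.5 billion rupees: an RBI asset is shed → −54.5B.
Government spending 65 billion rupees: only the composition of liabilities changes → 0.
Net: 90 − 54.5 + 0 = +35.5 billion.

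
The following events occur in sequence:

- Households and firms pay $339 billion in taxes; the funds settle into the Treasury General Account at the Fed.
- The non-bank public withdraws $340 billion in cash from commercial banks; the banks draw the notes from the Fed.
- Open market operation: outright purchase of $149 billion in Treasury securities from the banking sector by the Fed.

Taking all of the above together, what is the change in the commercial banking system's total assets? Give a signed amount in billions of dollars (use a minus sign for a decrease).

Fed balance sheet:
  Assets:      Securities +$149B
  Liabilities: Bank reserves −$530B, Currency in circulation +$340B, Government deposits +$339B
Commercial banking system:
  Assets:      Reserves at CB −$530B, Securities −$149B
  Liabilities: Checkable deposits −$679B
Change in total bank assets = -$679 billion.

-$679 billion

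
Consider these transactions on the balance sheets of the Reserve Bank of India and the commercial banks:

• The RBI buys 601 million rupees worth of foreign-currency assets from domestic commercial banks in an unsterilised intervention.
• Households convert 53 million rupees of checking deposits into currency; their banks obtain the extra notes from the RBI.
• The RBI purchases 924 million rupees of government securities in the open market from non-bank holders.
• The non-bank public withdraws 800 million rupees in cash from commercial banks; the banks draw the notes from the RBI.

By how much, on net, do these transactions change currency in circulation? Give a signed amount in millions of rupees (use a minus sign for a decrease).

+853 million

RBI balance sheet:
  Assets:      Securities +924M, Foreign assets +601M
  Liabilities: Bank reserves +672M, Currency in circulation +853M
Commercial banking system:
  Assets:      Reserves at CB +672M, Foreign assets −601M
  Liabilities: Checkable deposits +71M
So the change in currency in circulation is +853 million.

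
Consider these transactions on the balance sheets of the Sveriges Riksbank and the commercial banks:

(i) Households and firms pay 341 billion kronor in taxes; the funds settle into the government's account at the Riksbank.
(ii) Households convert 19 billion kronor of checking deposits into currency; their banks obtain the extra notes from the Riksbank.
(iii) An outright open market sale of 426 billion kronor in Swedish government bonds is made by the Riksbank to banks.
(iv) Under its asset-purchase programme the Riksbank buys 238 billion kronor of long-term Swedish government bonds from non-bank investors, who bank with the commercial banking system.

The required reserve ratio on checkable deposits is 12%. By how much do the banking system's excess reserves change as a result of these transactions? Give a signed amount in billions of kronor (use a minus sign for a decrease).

Government account inflow 341 billion kronor: reserves −341B, deposits −341B.
Currency withdrawal 19 billion kronor: reserves −19B, deposits −19B.
OMO sale (to banks) 426 billion kronor: reserves −426B, deposits 0.
Asset purchase (from non-banks) 238 billion kronor: reserves +238B, deposits +238B.
Totals: Δreserves = −548B, Δdeposits = −122B.
Δrequired reserves = 12% × −122B = −14.64B.
Δexcess reserves = Δreserves − Δrequired = −548B − (−14.64B) = -533.36 billion.

-533.36 billion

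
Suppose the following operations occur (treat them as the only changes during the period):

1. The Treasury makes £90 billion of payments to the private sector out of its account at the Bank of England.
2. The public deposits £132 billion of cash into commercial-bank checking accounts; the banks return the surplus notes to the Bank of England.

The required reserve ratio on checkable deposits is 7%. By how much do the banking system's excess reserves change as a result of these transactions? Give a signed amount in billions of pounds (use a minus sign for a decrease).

Government spending £90 billion: reserves +£90B, deposits +£90B.
Currency deposit £132 billion: reserves +£132B, deposits +£132B.
Totals: Δreserves = +£222B, Δdeposits = +£222B.
Δrequired reserves = 7% × +£222B = +£15.54B.
Δexcess reserves = Δreserves − Δrequired = +£222B − (+£15.54B) = +£206.46 billion.

+£206.46 billion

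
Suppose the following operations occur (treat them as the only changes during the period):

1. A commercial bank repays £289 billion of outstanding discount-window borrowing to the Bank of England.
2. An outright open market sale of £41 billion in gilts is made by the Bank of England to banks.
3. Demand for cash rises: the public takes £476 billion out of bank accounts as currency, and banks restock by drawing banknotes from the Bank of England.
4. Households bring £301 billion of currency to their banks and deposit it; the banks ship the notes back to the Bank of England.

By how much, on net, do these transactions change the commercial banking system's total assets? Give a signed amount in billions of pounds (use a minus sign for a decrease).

-£464 billion

Bank of England balance sheet:
  Assets:      Securities −£41B, Loans to banks −£289B
  Liabilities: Bank reserves −£505B, Currency in circulation +£175B
Commercial banking system:
  Assets:      Reserves at CB −£505B, Securities +£41B
  Liabilities: Checkable deposits −£175B, Borrowings from CB −£289B
Change in total bank assets = -£464 billion.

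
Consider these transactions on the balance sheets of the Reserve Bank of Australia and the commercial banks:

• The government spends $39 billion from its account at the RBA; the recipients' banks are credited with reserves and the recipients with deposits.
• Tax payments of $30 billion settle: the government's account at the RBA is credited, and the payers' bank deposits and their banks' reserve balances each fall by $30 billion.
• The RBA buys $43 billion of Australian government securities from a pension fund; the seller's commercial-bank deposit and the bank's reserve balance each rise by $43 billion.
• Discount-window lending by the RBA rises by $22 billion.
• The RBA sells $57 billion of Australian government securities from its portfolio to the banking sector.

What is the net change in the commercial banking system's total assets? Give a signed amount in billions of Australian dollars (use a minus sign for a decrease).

+$74 billion

Government spending $39 billion: bank balance sheets expand → +$39B.
Government account inflow $30 billion: bank balance sheets shrink → −$30B.
Asset purchase (from non-banks) $43 billion: bank balance sheets expand → +$43B.
Discount-window loan $22 billion: bank balance sheets expand → +$22B.
OMO sale (to banks) $57 billion: just an asset swap on bank balance sheets → 0.
Net: 39 − 30 + 43 + 22 + 0 = +$74 billion.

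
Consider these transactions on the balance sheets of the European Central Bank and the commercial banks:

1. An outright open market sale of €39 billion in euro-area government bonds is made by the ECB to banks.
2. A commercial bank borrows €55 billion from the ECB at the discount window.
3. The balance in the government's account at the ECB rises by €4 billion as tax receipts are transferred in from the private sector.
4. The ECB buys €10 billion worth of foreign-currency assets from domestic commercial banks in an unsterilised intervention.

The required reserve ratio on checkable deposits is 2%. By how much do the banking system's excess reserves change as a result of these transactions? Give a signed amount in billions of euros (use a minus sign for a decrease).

OMO sale (to banks) €39 billion: reserves −€39B, deposits 0.
Discount-window loan €55 billion: reserves +€55B, deposits 0.
Government account inflow €4 billion: reserves −€4B, deposits −€4B.
FX purchase €10 billion: reserves +€10B, deposits 0.
Totals: Δreserves = +€22B, Δdeposits = −€4B.
Δrequired reserves = 2% × −€4B = −€0.08B.
Δexcess reserves = Δreserves − Δrequired = +€22B − (−€0.08B) = +€22.08 billion.

+€22.08 billion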